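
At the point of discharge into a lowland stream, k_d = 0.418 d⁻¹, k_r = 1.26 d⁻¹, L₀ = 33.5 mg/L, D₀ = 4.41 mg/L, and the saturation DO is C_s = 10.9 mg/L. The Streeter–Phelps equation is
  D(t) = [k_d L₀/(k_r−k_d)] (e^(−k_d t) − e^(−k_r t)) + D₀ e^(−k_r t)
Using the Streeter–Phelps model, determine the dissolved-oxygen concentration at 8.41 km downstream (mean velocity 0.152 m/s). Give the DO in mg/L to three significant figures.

Travel time t = x/v = 8.41 km / (0.152 m/s) = 8410 m / 0.152 m/s = 55330 s = 0.6404 d.
k_d L₀/(k_r−k_d) = 0.418×33.5/(1.26−0.418) = 14.00/0.8420 = 16.63 mg/L.
e^(−k_d t) = e^(−0.418×0.6404) = 0.7652; e^(−k_r t) = e^(−1.26×0.6404) = 0.4462.
D = 16.63 × (0.7652 − 0.4462) + 4.41 × 0.4462 = 5.304 + 1.968 = 7.272 mg/L.
DO = C_s − D = 10.9 − 7.272 = 3.628 mg/L.

DO ≈ 3.63 mg/L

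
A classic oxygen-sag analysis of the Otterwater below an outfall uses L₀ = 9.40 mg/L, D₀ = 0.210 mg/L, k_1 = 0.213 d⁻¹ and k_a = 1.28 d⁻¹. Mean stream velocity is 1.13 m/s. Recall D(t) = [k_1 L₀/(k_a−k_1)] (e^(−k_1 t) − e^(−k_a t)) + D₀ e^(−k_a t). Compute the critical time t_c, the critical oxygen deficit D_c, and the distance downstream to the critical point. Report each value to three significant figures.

t_c ≈ 1.57 d; D_c ≈ 1.12 mg/L; x_c ≈ 153 km

t_c = [1/(k_a−k_1)] ln[(k_a/k_1)(1 − D₀(k_a−k_1)/(k_1 L₀))]
= [1/(1.28−0.213)] ln[(1.28/0.213)(1 − 0.210×1.067/(0.213×9.40))]
= (1/1.067) ln[6.009 × 0.8881] = 0.9372 × ln(5.337) = 0.9372 × 1.675 = 1.569 d.
L(t_c) = L₀ e^(−k_1 t_c) = 9.40 × 0.7158 = 6.729 mg/L, and at the critical point k_a D_c = k_1 L, so D_c = (0.213/1.28) × 6.729 = 1.120 mg/L.
x_c = v t_c = 1.13 m/s × 1.569 d × 86400 s/d = 153200 m ≈ 153 km.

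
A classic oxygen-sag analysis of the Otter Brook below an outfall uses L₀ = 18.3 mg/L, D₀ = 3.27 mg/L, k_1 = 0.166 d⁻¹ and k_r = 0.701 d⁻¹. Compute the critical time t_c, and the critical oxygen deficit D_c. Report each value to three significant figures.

At the critical point dD/dt = 0, so k_1 L₀ e^(−k_1 t) = k_r D. Substituting D(t) from the Streeter–Phelps equation and solving for t gives
t_c = ln[(k_r/k_1)(1 − D₀(k_r−k_1)/(k_1 L₀))] / (k_r−k_1).
Here k_r−k_1 = 0.5350 d⁻¹ and 1 − D₀(k_r−k_1)/(k_1 L₀) = 1 − 3.27×0.5350/(0.166×18.3) = 0.4241, so
t_c = ln(4.223 × 0.4241) / 0.5350 = 0.5827 / 0.5350 = 1.089 d.
D_c = (k_1/k_r) L₀ e^(−k_1 t_c) = (0.166/0.701) × 18.3 × e^(−0.166×1.089) = 0.2368 × 18.3 × 0.8346 = 3.617 mg/L.

t_c ≈ 1.09 d; D_c ≈ 3.62 mg/L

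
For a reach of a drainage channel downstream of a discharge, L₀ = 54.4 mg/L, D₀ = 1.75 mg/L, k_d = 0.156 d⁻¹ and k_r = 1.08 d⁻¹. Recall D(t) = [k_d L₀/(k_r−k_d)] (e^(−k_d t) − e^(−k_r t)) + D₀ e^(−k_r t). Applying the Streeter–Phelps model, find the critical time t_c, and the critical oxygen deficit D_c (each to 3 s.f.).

t_c ≈ 1.87 d; D_c ≈ 5.87 mg/L

t_c = [1/(k_r−k_d)] ln[(k_r/k_d)(1 − D₀(k_r−k_d)/(k_d L₀))]
= [1/(1.08−0.156)] ln[(1.08/0.156)(1 − 1.75×0.9240/(0.156×54.4))]
= (1/0.9240) ln[6.923 × 0.8095] = 1.082 × ln(5.604) = 1.082 × 1.723 = 1.865 d.
L(t_c) = L₀ e^(−k_d t_c) = 54.4 × 0.7475 = 40.67 mg/L, and at the critical point k_r D_c = k_d L, so D_c = (0.156/1.08) × 40.67 = 5.874 mg/L.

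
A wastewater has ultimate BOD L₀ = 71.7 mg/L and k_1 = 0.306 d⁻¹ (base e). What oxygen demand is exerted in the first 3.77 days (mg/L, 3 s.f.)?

y ≈ 49.1 mg/L

y_t = L₀(1 − e^(−k_1 t)) = 71.7 × (1 − e^(−0.306×3.77))
= 71.7 × (1 − 0.3155) = 71.7 × 0.6845 = 49.08 mg/L.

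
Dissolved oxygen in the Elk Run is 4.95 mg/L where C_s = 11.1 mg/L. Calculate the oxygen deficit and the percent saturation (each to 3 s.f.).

D = C_s − C = 11.1 − 4.95 = 6.15 mg/L.
% saturation = 4.95/11.1 × 100 = 44.6 %.

D ≈ 6.15 mg/L; 44.6 % saturation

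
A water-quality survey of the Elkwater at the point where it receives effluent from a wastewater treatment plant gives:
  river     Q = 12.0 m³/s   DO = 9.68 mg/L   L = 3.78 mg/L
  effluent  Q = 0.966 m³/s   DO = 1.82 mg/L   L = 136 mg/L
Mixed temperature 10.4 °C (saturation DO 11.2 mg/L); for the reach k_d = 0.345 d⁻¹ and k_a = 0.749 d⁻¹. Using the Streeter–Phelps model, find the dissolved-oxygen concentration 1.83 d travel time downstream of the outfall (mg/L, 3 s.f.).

Mixed DO = (12.0×9.68 + 0.966×1.82)/(12.0+0.966) = 117.9/12.97 = 9.094 mg/L.
Mixed L₀ = (12.0×3.78 + 0.966×136)/(12.97) = 176.7/12.97 = 13.63 mg/L.
Initial deficit D₀ = C_s − DO₀ = 11.2 − 9.094 = 2.106 mg/L.
D(1.83) = [0.345×13.63/(0.749−0.345)](e^(−0.345×1.83) − e^(−0.749×1.83)) + 2.106 e^(−0.749×1.83)
= 11.64 × (0.5319 − 0.2539) + 2.106 × 0.2539 = 3.770 mg/L.
DO = 11.2 − 3.770 = 7.430 mg/L.

DO ≈ 7.43 mg/L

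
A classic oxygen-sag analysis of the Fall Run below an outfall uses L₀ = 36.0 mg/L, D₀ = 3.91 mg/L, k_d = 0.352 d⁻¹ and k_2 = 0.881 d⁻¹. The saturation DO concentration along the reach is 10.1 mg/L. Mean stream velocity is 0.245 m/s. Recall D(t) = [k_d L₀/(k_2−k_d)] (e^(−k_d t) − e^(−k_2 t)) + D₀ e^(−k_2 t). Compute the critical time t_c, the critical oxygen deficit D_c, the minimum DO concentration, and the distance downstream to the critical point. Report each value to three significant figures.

t_c ≈ 1.40 d; D_c ≈ 8.80 mg/L; min DO ≈ 1.30 mg/L; x_c ≈ 29.6 km

With k_2/k_d = 2.503 and 1 − D₀(k_2−k_d)/(k_d L₀) = 0.8368,
t_c = ln(2.503 × 0.8368) / (0.881 − 0.352) = ln(2.094) / 0.5290 = 0.7392/0.5290 = 1.397 d.
D_c = (k_d/k_2) L₀ e^(−k_d t_c) = (0.352/0.881) × 36.0 × e^(−0.352×1.397) = 0.3995 × 36.0 × 0.6115 = 8.795 mg/L.
Minimum DO = C_s − D_c = 10.1 − 8.795 = 1.305 mg/L.
x_c = v t_c = 0.245 m/s × 1.397 d × 86400 s/d = 29580 m ≈ 29.6 km.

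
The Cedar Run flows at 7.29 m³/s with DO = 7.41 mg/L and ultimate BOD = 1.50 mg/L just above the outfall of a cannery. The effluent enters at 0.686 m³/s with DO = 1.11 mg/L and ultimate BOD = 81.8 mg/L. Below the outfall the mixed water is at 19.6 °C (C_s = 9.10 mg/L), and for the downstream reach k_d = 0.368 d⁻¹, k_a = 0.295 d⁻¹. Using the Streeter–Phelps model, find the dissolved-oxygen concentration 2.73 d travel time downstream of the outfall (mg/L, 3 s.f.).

DO ≈ 4.68 mg/L

Mixed DO = (7.29×7.41 + 0.686×1.11)/(7.29+0.686) = 54.78/7.976 = 6.868 mg/L.
Mixed L₀ = (7.29×1.50 + 0.686×81.8)/(7.976) = 67.05/7.976 = 8.406 mg/L.
Initial deficit D₀ = C_s − DO₀ = 9.10 − 6.868 = 2.232 mg/L.
D(2.73) = [0.368×8.406/(0.295−0.368)](e^(−0.368×2.73) − e^(−0.295×2.73)) + 2.232 e^(−0.295×2.73)
= -42.38 × (0.3662 − 0.4469) + 2.232 × 0.4469 = 4.420 mg/L.
DO = 9.10 − 4.420 = 4.680 mg/L.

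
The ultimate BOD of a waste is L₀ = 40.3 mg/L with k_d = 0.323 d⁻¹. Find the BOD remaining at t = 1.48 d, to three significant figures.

L_t = L₀ e^(−k_d t) = 40.3 × e^(−0.323×1.48) = 40.3 × 0.6200 = 24.99 mg/L.

L ≈ 25.0 mg/L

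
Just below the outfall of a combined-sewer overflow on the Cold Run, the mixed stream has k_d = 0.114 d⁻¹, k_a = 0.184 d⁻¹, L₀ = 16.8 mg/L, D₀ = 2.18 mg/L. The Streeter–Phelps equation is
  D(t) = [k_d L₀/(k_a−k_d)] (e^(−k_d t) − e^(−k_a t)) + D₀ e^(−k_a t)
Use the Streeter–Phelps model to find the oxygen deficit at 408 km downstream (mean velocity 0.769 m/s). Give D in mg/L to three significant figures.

Travel time t = x/v = 408 km / (0.769 m/s) = 408000 m / 0.769 m/s = 530600 s = 6.141 d.
k_d L₀/(k_a−k_d) = 0.114×16.8/(0.184−0.114) = 1.915/0.07000 = 27.36 mg/L.
e^(−k_d t) = e^(−0.114×6.141) = 0.4966; e^(−k_a t) = e^(−0.184×6.141) = 0.3231.
D = 27.36 × (0.4966 − 0.3231) + 2.18 × 0.3231 = 4.747 + 0.7043 = 5.451 mg/L.

D ≈ 5.45 mg/L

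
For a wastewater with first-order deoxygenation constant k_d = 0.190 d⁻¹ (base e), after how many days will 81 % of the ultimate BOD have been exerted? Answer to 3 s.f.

t ≈ 8.74 d

y/L₀ = 1 − e^(−k_d t) = 0.81 ⇒ e^(−k_d t) = 0.190
t = −ln(0.190) / 0.190 = 1.661 / 0.190 = 8.741 d.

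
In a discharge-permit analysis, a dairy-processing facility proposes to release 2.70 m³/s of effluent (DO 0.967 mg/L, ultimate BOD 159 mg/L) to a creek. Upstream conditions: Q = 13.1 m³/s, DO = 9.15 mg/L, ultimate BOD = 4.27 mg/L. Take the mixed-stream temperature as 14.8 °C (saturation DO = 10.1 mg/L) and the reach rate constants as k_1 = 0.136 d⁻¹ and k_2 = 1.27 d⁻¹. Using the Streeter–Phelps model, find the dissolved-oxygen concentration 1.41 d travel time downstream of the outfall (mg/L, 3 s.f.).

DO ≈ 7.28 mg/L

Mixed DO = (13.1×9.15 + 2.70×0.967)/(13.1+2.70) = 122.5/15.80 = 7.752 mg/L.
Mixed L₀ = (13.1×4.27 + 2.70×159)/(15.80) = 485.2/15.80 = 30.71 mg/L.
Initial deficit D₀ = C_s − DO₀ = 10.1 − 7.752 = 2.348 mg/L.
D(1.41) = [0.136×30.71/(1.27−0.136)](e^(−0.136×1.41) − e^(−1.27×1.41)) + 2.348 e^(−1.27×1.41)
= 3.683 × (0.8255 − 0.1668) + 2.348 × 0.1668 = 2.818 mg/L.
DO = 10.1 − 2.818 = 7.282 mg/L.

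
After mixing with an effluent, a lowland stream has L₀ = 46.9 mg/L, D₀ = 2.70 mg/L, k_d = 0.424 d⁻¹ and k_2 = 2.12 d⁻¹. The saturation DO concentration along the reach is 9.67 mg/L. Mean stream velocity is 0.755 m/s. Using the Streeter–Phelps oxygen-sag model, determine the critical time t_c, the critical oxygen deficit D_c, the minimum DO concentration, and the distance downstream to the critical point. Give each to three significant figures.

With k_2/k_d = 5.000 and 1 − D₀(k_2−k_d)/(k_d L₀) = 0.7697,
t_c = ln(5.000 × 0.7697) / (2.12 − 0.424) = ln(3.849) / 1.696 = 1.348/1.696 = 0.7946 d.
L(t_c) = L₀ e^(−k_d t_c) = 46.9 × 0.7140 = 33.48 mg/L, and at the critical point k_2 D_c = k_d L, so D_c = (0.424/2.12) × 33.48 = 6.697 mg/L.
Minimum DO = C_s − D_c = 9.67 − 6.697 = 2.973 mg/L.
x_c = v t_c = 0.755 m/s × 0.7946 d × 86400 s/d = 51840 m ≈ 51.8 km.

t_c ≈ 0.795 d; D_c ≈ 6.70 mg/L; min DO ≈ 2.97 mg/L; x_c ≈ 51.8 km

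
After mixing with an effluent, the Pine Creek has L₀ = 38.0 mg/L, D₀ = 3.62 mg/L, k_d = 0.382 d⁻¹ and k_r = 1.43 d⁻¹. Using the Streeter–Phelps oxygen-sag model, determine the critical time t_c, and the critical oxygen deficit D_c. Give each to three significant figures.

At the critical point dD/dt = 0, so k_d L₀ e^(−k_d t) = k_r D. Substituting D(t) from the Streeter–Phelps equation and solving for t gives
t_c = ln[(k_r/k_d)(1 − D₀(k_r−k_d)/(k_d L₀))] / (k_r−k_d).
Here k_r−k_d = 1.048 d⁻¹ and 1 − D₀(k_r−k_d)/(k_d L₀) = 1 − 3.62×1.048/(0.382×38.0) = 0.7386, so
t_c = ln(3.743 × 0.7386) / 1.048 = 1.017 / 1.048 = 0.9705 d.
L(t_c) = L₀ e^(−k_d t_c) = 38.0 × 0.6902 = 26.23 mg/L, and at the critical point k_r D_c = k_d L, so D_c = (0.382/1.43) × 26.23 = 7.007 mg/L.

t_c ≈ 0.970 d; D_c ≈ 7.01 mg/L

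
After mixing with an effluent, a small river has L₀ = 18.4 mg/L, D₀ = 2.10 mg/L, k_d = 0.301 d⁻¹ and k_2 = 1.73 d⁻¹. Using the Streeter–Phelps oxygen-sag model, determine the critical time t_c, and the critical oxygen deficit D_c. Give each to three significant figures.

t_c ≈ 0.678 d; D_c ≈ 2.61 mg/L

With k_2/k_d = 5.748 and 1 − D₀(k_2−k_d)/(k_d L₀) = 0.4582,
t_c = ln(5.748 × 0.4582) / (1.73 − 0.301) = ln(2.633) / 1.429 = 0.9682/1.429 = 0.6776 d.
L(t_c) = L₀ e^(−k_d t_c) = 18.4 × 0.8155 = 15.01 mg/L, and at the critical point k_2 D_c = k_d L, so D_c = (0.301/1.73) × 15.01 = 2.611 mg/L.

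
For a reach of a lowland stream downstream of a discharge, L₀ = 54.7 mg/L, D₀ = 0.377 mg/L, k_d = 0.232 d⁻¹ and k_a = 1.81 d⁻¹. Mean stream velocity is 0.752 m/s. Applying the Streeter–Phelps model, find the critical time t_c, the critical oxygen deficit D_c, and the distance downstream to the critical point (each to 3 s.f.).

With k_a/k_d = 7.802 and 1 − D₀(k_a−k_d)/(k_d L₀) = 0.9531,
t_c = ln(7.802 × 0.9531) / (1.81 − 0.232) = ln(7.436) / 1.578 = 2.006/1.578 = 1.271 d.
L(t_c) = L₀ e^(−k_d t_c) = 54.7 × 0.7446 = 40.73 mg/L, and at the critical point k_a D_c = k_d L, so D_c = (0.232/1.81) × 40.73 = 5.220 mg/L.
x_c = v t_c = 0.752 m/s × 1.271 d × 86400 s/d = 82610 m ≈ 82.6 km.

t_c ≈ 1.27 d; D_c ≈ 5.22 mg/L; x_c ≈ 82.6 km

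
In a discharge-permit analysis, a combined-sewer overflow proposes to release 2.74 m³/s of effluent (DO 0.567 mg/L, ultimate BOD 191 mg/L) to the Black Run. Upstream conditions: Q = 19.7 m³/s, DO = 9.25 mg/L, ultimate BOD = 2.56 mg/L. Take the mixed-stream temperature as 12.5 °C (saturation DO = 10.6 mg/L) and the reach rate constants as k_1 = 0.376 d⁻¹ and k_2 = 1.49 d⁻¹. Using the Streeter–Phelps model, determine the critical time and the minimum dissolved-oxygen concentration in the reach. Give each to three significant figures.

Mixed DO = (19.7×9.25 + 2.74×0.567)/(19.7+2.74) = 183.8/22.44 = 8.190 mg/L.
Mixed L₀ = (19.7×2.56 + 2.74×191)/(22.44) = 573.8/22.44 = 25.57 mg/L.
Initial deficit D₀ = C_s − DO₀ = 10.6 − 8.190 = 2.410 mg/L.
t_c = (1/1.114) ln[(1.49/0.376)(1 − 2.410×1.114/(0.376×25.57))] = 0.8977 × ln(2.856) = 0.9420 d.
D_c = (0.376/1.49) × 25.57 × e^(−0.376×0.9420) = 0.2523 × 25.57 × 0.7017 = 4.528 mg/L.
Minimum DO = 10.6 − 4.528 = 6.072 mg/L.

t_c ≈ 0.942 d; minimum DO ≈ 6.07 mg/L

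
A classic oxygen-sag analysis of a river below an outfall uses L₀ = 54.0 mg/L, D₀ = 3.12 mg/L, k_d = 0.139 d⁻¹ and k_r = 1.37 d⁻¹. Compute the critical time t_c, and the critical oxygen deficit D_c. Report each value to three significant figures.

t_c ≈ 1.28 d; D_c ≈ 4.59 mg/L

At the critical point dD/dt = 0, so k_d L₀ e^(−k_d t) = k_r D. Substituting D(t) from the Streeter–Phelps equation and solving for t gives
t_c = ln[(k_r/k_d)(1 − D₀(k_r−k_d)/(k_d L₀))] / (k_r−k_d).
Here k_r−k_d = 1.231 d⁻¹ and 1 − D₀(k_r−k_d)/(k_d L₀) = 1 − 3.12×1.231/(0.139×54.0) = 0.4883, so
t_c = ln(9.856 × 0.4883) / 1.231 = 1.571 / 1.231 = 1.276 d.
L(t_c) = L₀ e^(−k_d t_c) = 54.0 × 0.8374 = 45.22 mg/L, and at the critical point k_r D_c = k_d L, so D_c = (0.139/1.37) × 45.22 = 4.588 mg/L.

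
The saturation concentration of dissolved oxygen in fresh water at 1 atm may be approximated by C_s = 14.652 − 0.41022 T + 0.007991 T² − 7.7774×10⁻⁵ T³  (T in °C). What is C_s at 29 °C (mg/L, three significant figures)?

C_s ≈ 7.58 mg/L

C_s = 14.652 − 0.41022×29 + 0.007991×29² − 7.7774×10⁻⁵×29³ = 7.579 mg/L.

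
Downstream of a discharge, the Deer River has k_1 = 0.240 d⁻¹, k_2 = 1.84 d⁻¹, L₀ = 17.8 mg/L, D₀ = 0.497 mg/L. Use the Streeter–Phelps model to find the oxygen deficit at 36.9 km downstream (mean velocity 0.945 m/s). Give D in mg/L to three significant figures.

Travel time t = x/v = 36.9 km / (0.945 m/s) = 36900 m / 0.945 m/s = 39050 s = 0.4519 d.
k_1 L₀/(k_2−k_1) = 0.240×17.8/(1.84−0.240) = 4.272/1.600 = 2.670 mg/L.
e^(−k_1 t) = e^(−0.240×0.4519) = 0.8972; e^(−k_2 t) = e^(−1.84×0.4519) = 0.4354.
D = 2.670 × (0.8972 − 0.4354) + 0.497 × 0.4354 = 1.233 + 0.2164 = 1.450 mg/L.

D ≈ 1.45 mg/L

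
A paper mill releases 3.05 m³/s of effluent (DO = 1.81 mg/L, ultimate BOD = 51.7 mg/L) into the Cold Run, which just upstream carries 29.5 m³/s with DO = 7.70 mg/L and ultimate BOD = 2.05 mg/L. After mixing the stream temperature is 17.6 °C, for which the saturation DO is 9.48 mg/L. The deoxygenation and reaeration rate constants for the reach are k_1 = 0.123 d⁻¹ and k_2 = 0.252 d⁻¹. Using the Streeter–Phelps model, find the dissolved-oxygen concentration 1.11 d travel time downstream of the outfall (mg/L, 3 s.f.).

DO ≈ 6.97 mg/L

Mixed DO = (29.5×7.70 + 3.05×1.81)/(29.5+3.05) = 232.7/32.55 = 7.148 mg/L.
Mixed L₀ = (29.5×2.05 + 3.05×51.7)/(32.55) = 218.2/32.55 = 6.702 mg/L.
Initial deficit D₀ = C_s − DO₀ = 9.48 − 7.148 = 2.332 mg/L.
D(1.11) = [0.123×6.702/(0.252−0.123)](e^(−0.123×1.11) − e^(−0.252×1.11)) + 2.332 e^(−0.252×1.11)
= 6.391 × (0.8724 − 0.7560) + 2.332 × 0.7560 = 2.507 mg/L.
DO = 9.48 − 2.507 = 6.973 mg/L.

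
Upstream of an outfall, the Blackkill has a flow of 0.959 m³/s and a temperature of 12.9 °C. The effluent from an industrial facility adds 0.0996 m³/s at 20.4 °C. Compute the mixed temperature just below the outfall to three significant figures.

13.6 °C

Flow-weighted mixing: C = (Q_r C_r + Q_w C_w)/(Q_r + Q_w)
= (0.959×12.9 + 0.0996×20.4)/(0.959 + 0.0996) = 14.40/1.059 = 13.61 °C.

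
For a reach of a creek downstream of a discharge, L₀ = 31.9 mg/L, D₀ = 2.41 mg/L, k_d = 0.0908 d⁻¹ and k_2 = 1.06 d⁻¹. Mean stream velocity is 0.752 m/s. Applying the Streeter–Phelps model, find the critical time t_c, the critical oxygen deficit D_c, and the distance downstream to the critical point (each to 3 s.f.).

t_c ≈ 0.841 d; D_c ≈ 2.53 mg/L; x_c ≈ 54.7 km

At the critical point dD/dt = 0, so k_d L₀ e^(−k_d t) = k_2 D. Substituting D(t) from the Streeter–Phelps equation and solving for t gives
t_c = ln[(k_2/k_d)(1 − D₀(k_2−k_d)/(k_d L₀))] / (k_2−k_d).
Here k_2−k_d = 0.9692 d⁻¹ and 1 − D₀(k_2−k_d)/(k_d L₀) = 1 − 2.41×0.9692/(0.0908×31.9) = 0.1936, so
t_c = ln(11.67 × 0.1936) / 0.9692 = 0.8154 / 0.9692 = 0.8413 d.
D_c = (k_d/k_2) L₀ e^(−k_d t_c) = (0.0908/1.06) × 31.9 × e^(−0.0908×0.8413) = 0.08566 × 31.9 × 0.9265 = 2.532 mg/L.
x_c = v t_c = 0.752 m/s × 0.8413 d × 86400 s/d = 54660 m ≈ 54.7 km.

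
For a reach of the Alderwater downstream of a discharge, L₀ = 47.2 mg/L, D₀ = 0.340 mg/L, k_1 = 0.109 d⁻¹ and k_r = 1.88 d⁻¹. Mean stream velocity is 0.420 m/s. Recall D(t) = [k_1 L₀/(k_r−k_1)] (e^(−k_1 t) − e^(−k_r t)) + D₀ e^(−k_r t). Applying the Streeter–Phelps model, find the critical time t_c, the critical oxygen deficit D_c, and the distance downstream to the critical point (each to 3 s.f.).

At the critical point dD/dt = 0, so k_1 L₀ e^(−k_1 t) = k_r D. Substituting D(t) from the Streeter–Phelps equation and solving for t gives
t_c = ln[(k_r/k_1)(1 − D₀(k_r−k_1)/(k_1 L₀))] / (k_r−k_1).
Here k_r−k_1 = 1.771 d⁻¹ and 1 − D₀(k_r−k_1)/(k_1 L₀) = 1 − 0.340×1.771/(0.109×47.2) = 0.8830, so
t_c = ln(17.25 × 0.8830) / 1.771 = 2.723 / 1.771 = 1.538 d.
D_c = (k_1/k_r) L₀ e^(−k_1 t_c) = (0.109/1.88) × 47.2 × e^(−0.109×1.538) = 0.05798 × 47.2 × 0.8457 = 2.314 mg/L.
x_c = v t_c = 0.420 m/s × 1.538 d × 86400 s/d = 55800 m ≈ 55.8 km.

t_c ≈ 1.54 d; D_c ≈ 2.31 mg/L; x_c ≈ 55.8 km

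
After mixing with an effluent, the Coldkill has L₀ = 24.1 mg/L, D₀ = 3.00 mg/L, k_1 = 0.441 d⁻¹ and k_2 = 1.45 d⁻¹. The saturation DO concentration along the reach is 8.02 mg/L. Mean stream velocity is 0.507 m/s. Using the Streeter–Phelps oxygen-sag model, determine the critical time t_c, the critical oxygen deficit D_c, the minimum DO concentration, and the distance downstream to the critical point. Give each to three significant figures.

t_c ≈ 0.847 d; D_c ≈ 5.04 mg/L; min DO ≈ 2.98 mg/L; x_c ≈ 37.1 km

At the critical point dD/dt = 0, so k_1 L₀ e^(−k_1 t) = k_2 D. Substituting D(t) from the Streeter–Phelps equation and solving for t gives
t_c = ln[(k_2/k_1)(1 − D₀(k_2−k_1)/(k_1 L₀))] / (k_2−k_1).
Here k_2−k_1 = 1.009 d⁻¹ and 1 − D₀(k_2−k_1)/(k_1 L₀) = 1 − 3.00×1.009/(0.441×24.1) = 0.7152, so
t_c = ln(3.288 × 0.7152) / 1.009 = 0.8551 / 1.009 = 0.8474 d.
L(t_c) = L₀ e^(−k_1 t_c) = 24.1 × 0.6882 = 16.58 mg/L, and at the critical point k_2 D_c = k_1 L, so D_c = (0.441/1.45) × 16.58 = 5.044 mg/L.
Minimum DO = C_s − D_c = 8.02 − 5.044 = 2.976 mg/L.
x_c = v t_c = 0.507 m/s × 0.8474 d × 86400 s/d = 37120 m ≈ 37.1 km.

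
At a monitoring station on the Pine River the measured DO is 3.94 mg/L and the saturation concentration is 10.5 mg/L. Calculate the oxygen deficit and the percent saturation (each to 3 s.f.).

D = C_s − C = 10.5 − 3.94 = 6.56 mg/L.
% saturation = 3.94/10.5 × 100 = 37.5 %.

D ≈ 6.56 mg/L; 37.5 % saturation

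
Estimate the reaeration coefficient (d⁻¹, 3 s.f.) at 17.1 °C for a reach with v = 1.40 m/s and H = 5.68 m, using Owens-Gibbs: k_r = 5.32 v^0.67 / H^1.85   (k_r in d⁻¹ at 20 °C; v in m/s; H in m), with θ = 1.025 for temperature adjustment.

k_r(20) = 5.32 × 1.40^0.67 / 5.68^1.85 = 5.32 × 1.253 / 24.86 = 0.2681 d⁻¹.
k_r(17.1) = 0.2681 × 1.025^(17.1−20) = 0.2681 × 0.9309 = 0.2496 d⁻¹.

k_r ≈ 0.250 d⁻¹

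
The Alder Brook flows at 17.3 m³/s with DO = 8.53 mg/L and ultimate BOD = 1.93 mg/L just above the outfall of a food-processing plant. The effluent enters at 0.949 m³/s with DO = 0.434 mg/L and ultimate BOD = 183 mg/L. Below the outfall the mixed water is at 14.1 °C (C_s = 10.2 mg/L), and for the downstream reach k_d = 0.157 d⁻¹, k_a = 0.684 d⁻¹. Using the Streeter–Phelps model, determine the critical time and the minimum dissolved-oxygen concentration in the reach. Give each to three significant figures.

Mixed DO = (17.3×8.53 + 0.949×0.434)/(17.3+0.949) = 148.0/18.25 = 8.109 mg/L.
Mixed L₀ = (17.3×1.93 + 0.949×183)/(18.25) = 207.1/18.25 = 11.35 mg/L.
Initial deficit D₀ = C_s − DO₀ = 10.2 − 8.109 = 2.091 mg/L.
t_c = (1/0.5270) ln[(0.684/0.157)(1 − 2.091×0.5270/(0.157×11.35))] = 1.898 × ln(1.662) = 0.9635 d.
D_c = (0.157/0.684) × 11.35 × e^(−0.157×0.9635) = 0.2295 × 11.35 × 0.8596 = 2.239 mg/L.
Minimum DO = 10.2 − 2.239 = 7.961 mg/L.

t_c ≈ 0.964 d; minimum DO ≈ 7.96 mg/L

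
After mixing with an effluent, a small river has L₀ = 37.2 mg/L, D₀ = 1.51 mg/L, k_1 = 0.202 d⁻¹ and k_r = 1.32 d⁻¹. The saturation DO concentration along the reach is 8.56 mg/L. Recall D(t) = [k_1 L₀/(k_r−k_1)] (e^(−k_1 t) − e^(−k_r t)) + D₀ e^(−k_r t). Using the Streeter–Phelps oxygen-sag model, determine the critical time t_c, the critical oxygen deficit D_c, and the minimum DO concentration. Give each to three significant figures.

With k_r/k_1 = 6.535 and 1 − D₀(k_r−k_1)/(k_1 L₀) = 0.7753,
t_c = ln(6.535 × 0.7753) / (1.32 − 0.202) = ln(5.067) / 1.118 = 1.623/1.118 = 1.451 d.
L(t_c) = L₀ e^(−k_1 t_c) = 37.2 × 0.7459 = 27.75 mg/L, and at the critical point k_r D_c = k_1 L, so D_c = (0.202/1.32) × 27.75 = 4.246 mg/L.
Minimum DO = C_s − D_c = 8.56 − 4.246 = 4.314 mg/L.

t_c ≈ 1.45 d; D_c ≈ 4.25 mg/L; min DO ≈ 4.31 mg/L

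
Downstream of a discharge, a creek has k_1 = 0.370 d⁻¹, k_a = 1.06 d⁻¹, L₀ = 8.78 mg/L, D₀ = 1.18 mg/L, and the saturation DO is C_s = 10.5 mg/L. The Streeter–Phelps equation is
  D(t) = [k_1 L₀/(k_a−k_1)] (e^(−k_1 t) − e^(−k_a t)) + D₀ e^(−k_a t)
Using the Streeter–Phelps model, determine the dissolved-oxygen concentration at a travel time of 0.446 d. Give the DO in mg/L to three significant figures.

k_1 L₀/(k_a−k_1) = 0.370×8.78/(1.06−0.370) = 3.249/0.6900 = 4.708 mg/L.
e^(−k_1 t) = e^(−0.370×0.4460) = 0.8479; e^(−k_a t) = e^(−1.06×0.4460) = 0.6233.
D = 4.708 × (0.8479 − 0.6233) + 1.18 × 0.6233 = 1.057 + 0.7355 = 1.793 mg/L.
DO = C_s − D = 10.5 − 1.793 = 8.707 mg/L.

DO ≈ 8.71 mg/L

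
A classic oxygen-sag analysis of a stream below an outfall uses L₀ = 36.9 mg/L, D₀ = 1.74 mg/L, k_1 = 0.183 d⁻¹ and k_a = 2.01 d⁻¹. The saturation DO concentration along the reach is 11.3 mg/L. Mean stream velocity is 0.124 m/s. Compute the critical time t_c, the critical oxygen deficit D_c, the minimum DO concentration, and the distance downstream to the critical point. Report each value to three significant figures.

t_c ≈ 0.963 d; D_c ≈ 2.82 mg/L; min DO ≈ 8.48 mg/L; x_c ≈ 10.3 km

t_c = [1/(k_a−k_1)] ln[(k_a/k_1)(1 − D₀(k_a−k_1)/(k_1 L₀))]
= [1/(2.01−0.183)] ln[(2.01/0.183)(1 − 1.74×1.827/(0.183×36.9))]
= (1/1.827) ln[10.98 × 0.5292] = 0.5473 × ln(5.813) = 0.5473 × 1.760 = 0.9634 d.
L(t_c) = L₀ e^(−k_1 t_c) = 36.9 × 0.8384 = 30.94 mg/L, and at the critical point k_a D_c = k_1 L, so D_c = (0.183/2.01) × 30.94 = 2.817 mg/L.
Minimum DO = C_s − D_c = 11.3 − 2.817 = 8.483 mg/L.
x_c = v t_c = 0.124 m/s × 0.9634 d × 86400 s/d = 10320 m ≈ 10.3 km.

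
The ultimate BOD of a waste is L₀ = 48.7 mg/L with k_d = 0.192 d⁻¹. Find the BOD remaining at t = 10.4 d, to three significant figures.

L_t = L₀ e^(−k_d t) = 48.7 × e^(−0.192×10.4) = 48.7 × 0.1358 = 6.612 mg/L.

L ≈ 6.61 mg/L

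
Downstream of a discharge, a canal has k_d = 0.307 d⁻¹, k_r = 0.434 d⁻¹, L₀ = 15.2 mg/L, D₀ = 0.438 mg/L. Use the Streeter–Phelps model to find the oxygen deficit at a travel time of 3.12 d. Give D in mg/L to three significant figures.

D ≈ 4.73 mg/L

k_d L₀/(k_r−k_d) = 0.307×15.2/(0.434−0.307) = 4.666/0.1270 = 36.74 mg/L.
e^(−k_d t) = e^(−0.307×3.120) = 0.3837; e^(−k_r t) = e^(−0.434×3.120) = 0.2582.
D = 36.74 × (0.3837 − 0.2582) + 0.438 × 0.2582 = 4.613 + 0.1131 = 4.726 mg/L.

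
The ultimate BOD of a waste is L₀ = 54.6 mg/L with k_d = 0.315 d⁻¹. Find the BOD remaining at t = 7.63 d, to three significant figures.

L ≈ 4.94 mg/L

L_t = L₀ e^(−k_d t) = 54.6 × e^(−0.315×7.63) = 54.6 × 0.09041 = 4.936 mg/L.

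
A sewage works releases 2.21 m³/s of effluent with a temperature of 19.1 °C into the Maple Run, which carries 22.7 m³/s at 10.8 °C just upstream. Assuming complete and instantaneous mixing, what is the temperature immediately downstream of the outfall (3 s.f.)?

11.5 °C

Flow-weighted mixing: C = (Q_r C_r + Q_w C_w)/(Q_r + Q_w)
= (22.7×10.8 + 2.21×19.1)/(22.7 + 2.21) = 287.4/24.91 = 11.54 °C.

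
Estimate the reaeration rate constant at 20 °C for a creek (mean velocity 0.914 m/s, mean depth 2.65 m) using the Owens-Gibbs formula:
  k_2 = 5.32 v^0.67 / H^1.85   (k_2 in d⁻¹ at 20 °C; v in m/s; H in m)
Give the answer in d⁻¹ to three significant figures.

k_2 ≈ 0.826 d⁻¹

k_2 = 5.32 × 0.914^0.67 / 2.65^1.85 = 5.32 × 0.9415 / 6.067 = 0.8255 d⁻¹.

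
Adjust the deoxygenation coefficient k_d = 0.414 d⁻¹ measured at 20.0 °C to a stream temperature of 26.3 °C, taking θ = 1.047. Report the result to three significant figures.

k_d ≈ 0.553 d⁻¹

k_d(T₂) = k_d(T₁) · θ^(T₂−T₁) = 0.414 × 1.047^(26.3−20.0)
= 0.414 × 1.047^6.30 = 0.414 × 1.336 = 0.5529 d⁻¹.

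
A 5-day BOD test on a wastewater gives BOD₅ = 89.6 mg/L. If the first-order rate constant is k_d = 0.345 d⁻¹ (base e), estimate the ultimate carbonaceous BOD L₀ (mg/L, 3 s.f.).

BOD₅ = L₀(1 − e^(−5k_d)) ⇒ L₀ = BOD₅ / (1 − e^(−5×0.345))
= 89.6 / (1 − 0.1782) = 89.6 / 0.8218 = 109.0 mg/L.

L₀ ≈ 109 mg/L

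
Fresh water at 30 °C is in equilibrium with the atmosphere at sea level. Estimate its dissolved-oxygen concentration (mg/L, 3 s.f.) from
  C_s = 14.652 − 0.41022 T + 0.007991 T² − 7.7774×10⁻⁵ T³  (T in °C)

C_s ≈ 7.44 mg/L

C_s = 14.652 − 0.41022×30 + 0.007991×30² − 7.7774×10⁻⁵×30³ = 7.437 mg/L.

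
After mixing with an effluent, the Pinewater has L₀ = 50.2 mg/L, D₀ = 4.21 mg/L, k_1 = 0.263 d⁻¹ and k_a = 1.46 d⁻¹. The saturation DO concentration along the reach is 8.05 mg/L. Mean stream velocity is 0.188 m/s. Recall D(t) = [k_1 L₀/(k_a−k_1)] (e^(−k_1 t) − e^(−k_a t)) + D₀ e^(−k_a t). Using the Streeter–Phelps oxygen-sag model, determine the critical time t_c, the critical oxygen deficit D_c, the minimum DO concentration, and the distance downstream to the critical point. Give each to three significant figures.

t_c ≈ 1.03 d; D_c ≈ 6.90 mg/L; min DO ≈ 1.15 mg/L; x_c ≈ 16.7 km

With k_a/k_1 = 5.551 and 1 − D₀(k_a−k_1)/(k_1 L₀) = 0.6183,
t_c = ln(5.551 × 0.6183) / (1.46 − 0.263) = ln(3.432) / 1.197 = 1.233/1.197 = 1.030 d.
L(t_c) = L₀ e^(−k_1 t_c) = 50.2 × 0.7626 = 38.28 mg/L, and at the critical point k_a D_c = k_1 L, so D_c = (0.263/1.46) × 38.28 = 6.896 mg/L.
Minimum DO = C_s − D_c = 8.05 − 6.896 = 1.154 mg/L.
x_c = v t_c = 0.188 m/s × 1.030 d × 86400 s/d = 16740 m ≈ 16.7 km.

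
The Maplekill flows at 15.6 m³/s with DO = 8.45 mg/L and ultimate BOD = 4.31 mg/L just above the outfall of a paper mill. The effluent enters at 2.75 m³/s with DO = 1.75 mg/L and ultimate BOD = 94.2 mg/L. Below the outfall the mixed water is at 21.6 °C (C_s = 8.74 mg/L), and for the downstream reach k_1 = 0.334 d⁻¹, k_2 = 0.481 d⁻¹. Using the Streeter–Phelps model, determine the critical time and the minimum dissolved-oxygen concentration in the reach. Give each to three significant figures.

t_c ≈ 2.26 d; minimum DO ≈ 2.94 mg/L

Mixed DO = (15.6×8.45 + 2.75×1.75)/(15.6+2.75) = 136.6/18.35 = 7.446 mg/L.
Mixed L₀ = (15.6×4.31 + 2.75×94.2)/(18.35) = 326.3/18.35 = 17.78 mg/L.
Initial deficit D₀ = C_s − DO₀ = 8.74 − 7.446 = 1.294 mg/L.
t_c = (1/0.1470) ln[(0.481/0.334)(1 − 1.294×0.1470/(0.334×17.78))] = 6.803 × ln(1.394) = 2.260 d.
D_c = (0.334/0.481) × 17.78 × e^(−0.334×2.260) = 0.6944 × 17.78 × 0.4701 = 5.805 mg/L.
Minimum DO = 8.74 − 5.805 = 2.935 mg/L.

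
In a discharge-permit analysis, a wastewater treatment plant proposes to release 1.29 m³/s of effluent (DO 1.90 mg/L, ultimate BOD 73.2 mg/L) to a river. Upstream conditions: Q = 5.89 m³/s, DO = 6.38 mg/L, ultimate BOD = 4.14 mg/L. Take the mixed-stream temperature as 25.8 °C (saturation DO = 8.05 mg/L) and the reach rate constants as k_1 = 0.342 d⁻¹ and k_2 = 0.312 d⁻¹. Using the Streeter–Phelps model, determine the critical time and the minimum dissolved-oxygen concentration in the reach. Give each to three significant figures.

t_c ≈ 2.63 d; minimum DO ≈ 0.661 mg/L

Mixed DO = (5.89×6.38 + 1.29×1.90)/(5.89+1.29) = 40.03/7.180 = 5.575 mg/L.
Mixed L₀ = (5.89×4.14 + 1.29×73.2)/(7.180) = 118.8/7.180 = 16.55 mg/L.
Initial deficit D₀ = C_s − DO₀ = 8.05 − 5.575 = 2.475 mg/L.
t_c = (1/-0.03000) ln[(0.312/0.342)(1 − 2.475×-0.03000/(0.342×16.55))] = -33.33 × ln(0.9242) = 2.626 d.
D_c = (0.342/0.312) × 16.55 × e^(−0.342×2.626) = 1.096 × 16.55 × 0.4074 = 7.389 mg/L.
Minimum DO = 8.05 − 7.389 = 0.6607 mg/L.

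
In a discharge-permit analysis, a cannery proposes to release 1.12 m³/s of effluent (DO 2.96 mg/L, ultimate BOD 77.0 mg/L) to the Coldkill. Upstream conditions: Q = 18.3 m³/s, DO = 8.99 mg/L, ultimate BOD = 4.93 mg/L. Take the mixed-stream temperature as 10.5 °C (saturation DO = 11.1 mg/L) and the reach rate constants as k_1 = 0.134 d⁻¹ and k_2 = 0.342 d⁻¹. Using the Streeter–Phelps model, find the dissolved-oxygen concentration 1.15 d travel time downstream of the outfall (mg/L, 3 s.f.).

DO ≈ 8.37 mg/L

Mixed DO = (18.3×8.99 + 1.12×2.96)/(18.3+1.12) = 167.8/19.42 = 8.642 mg/L.
Mixed L₀ = (18.3×4.93 + 1.12×77.0)/(19.42) = 176.5/19.42 = 9.086 mg/L.
Initial deficit D₀ = C_s − DO₀ = 11.1 − 8.642 = 2.458 mg/L.
D(1.15) = [0.134×9.086/(0.342−0.134)](e^(−0.134×1.15) − e^(−0.342×1.15)) + 2.458 e^(−0.342×1.15)
= 5.854 × (0.8572 − 0.6748) + 2.458 × 0.6748 = 2.726 mg/L.
DO = 11.1 − 2.726 = 8.374 mg/L.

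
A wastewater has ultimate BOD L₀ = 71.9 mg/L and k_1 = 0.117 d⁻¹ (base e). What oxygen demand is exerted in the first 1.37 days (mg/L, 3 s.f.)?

y ≈ 10.6 mg/L

y_t = L₀(1 − e^(−k_1 t)) = 71.9 × (1 − e^(−0.117×1.37))
= 71.9 × (1 − 0.8519) = 71.9 × 0.1481 = 10.65 mg/L.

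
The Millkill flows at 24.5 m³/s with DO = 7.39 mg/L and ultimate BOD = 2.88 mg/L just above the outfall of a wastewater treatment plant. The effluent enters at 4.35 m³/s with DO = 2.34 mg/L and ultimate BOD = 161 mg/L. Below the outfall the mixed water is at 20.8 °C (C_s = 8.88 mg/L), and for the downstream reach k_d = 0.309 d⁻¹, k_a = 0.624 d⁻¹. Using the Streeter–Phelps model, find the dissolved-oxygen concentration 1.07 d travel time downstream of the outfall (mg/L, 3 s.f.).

DO ≈ 2.34 mg/L

Mixed DO = (24.5×7.39 + 4.35×2.34)/(24.5+4.35) = 191.2/28.85 = 6.629 mg/L.
Mixed L₀ = (24.5×2.88 + 4.35×161)/(28.85) = 770.9/28.85 = 26.72 mg/L.
Initial deficit D₀ = C_s − DO₀ = 8.88 − 6.629 = 2.251 mg/L.
D(1.07) = [0.309×26.72/(0.624−0.309)](e^(−0.309×1.07) − e^(−0.624×1.07)) + 2.251 e^(−0.624×1.07)
= 26.21 × (0.7185 − 0.5129) + 2.251 × 0.5129 = 6.543 mg/L.
DO = 8.88 − 6.543 = 2.337 mg/L.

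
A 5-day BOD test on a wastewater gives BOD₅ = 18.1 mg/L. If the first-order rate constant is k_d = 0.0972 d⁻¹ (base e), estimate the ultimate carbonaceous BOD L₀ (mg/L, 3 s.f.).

L₀ ≈ 47.0 mg/L

BOD₅ = L₀(1 − e^(−5k_d)) ⇒ L₀ = BOD₅ / (1 − e^(−5×0.0972))
= 18.1 / (1 − 0.6151) = 18.1 / 0.3849 = 47.02 mg/L.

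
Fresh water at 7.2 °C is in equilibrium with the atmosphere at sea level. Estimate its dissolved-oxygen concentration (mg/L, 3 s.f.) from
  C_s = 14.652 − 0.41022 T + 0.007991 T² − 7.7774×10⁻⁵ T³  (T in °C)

C_s = 14.652 − 0.41022×7.2 + 0.007991×7.2² − 7.7774×10⁻⁵×7.2³ = 12.08 mg/L.

C_s ≈ 12.1 mg/L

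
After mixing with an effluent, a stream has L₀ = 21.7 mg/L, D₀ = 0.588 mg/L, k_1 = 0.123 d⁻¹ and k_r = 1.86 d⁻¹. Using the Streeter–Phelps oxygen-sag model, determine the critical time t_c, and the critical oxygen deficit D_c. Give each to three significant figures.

t_c ≈ 1.29 d; D_c ≈ 1.23 mg/L

At the critical point dD/dt = 0, so k_1 L₀ e^(−k_1 t) = k_r D. Substituting D(t) from the Streeter–Phelps equation and solving for t gives
t_c = ln[(k_r/k_1)(1 − D₀(k_r−k_1)/(k_1 L₀))] / (k_r−k_1).
Here k_r−k_1 = 1.737 d⁻¹ and 1 − D₀(k_r−k_1)/(k_1 L₀) = 1 − 0.588×1.737/(0.123×21.7) = 0.6173, so
t_c = ln(15.12 × 0.6173) / 1.737 = 2.234 / 1.737 = 1.286 d.
L(t_c) = L₀ e^(−k_1 t_c) = 21.7 × 0.8537 = 18.53 mg/L, and at the critical point k_r D_c = k_1 L, so D_c = (0.123/1.86) × 18.53 = 1.225 mg/L.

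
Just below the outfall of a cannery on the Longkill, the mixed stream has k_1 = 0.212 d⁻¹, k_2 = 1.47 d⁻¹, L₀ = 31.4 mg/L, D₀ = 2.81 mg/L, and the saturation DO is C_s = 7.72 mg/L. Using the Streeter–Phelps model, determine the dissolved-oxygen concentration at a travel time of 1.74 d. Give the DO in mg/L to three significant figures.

DO ≈ 4.25 mg/L

k_1 L₀/(k_2−k_1) = 0.212×31.4/(1.47−0.212) = 6.657/1.258 = 5.292 mg/L.
e^(−k_1 t) = e^(−0.212×1.740) = 0.6915; e^(−k_2 t) = e^(−1.47×1.740) = 0.07747.
D = 5.292 × (0.6915 − 0.07747) + 2.81 × 0.07747 = 3.249 + 0.2177 = 3.467 mg/L.
DO = C_s − D = 7.72 − 3.467 = 4.253 mg/L.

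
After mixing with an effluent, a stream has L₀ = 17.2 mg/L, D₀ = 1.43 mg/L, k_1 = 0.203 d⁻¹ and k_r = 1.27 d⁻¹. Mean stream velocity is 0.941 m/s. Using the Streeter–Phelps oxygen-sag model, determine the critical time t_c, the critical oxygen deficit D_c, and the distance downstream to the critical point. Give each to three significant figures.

t_c ≈ 1.18 d; D_c ≈ 2.16 mg/L; x_c ≈ 95.9 km

With k_r/k_1 = 6.256 and 1 − D₀(k_r−k_1)/(k_1 L₀) = 0.5630,
t_c = ln(6.256 × 0.5630) / (1.27 − 0.203) = ln(3.522) / 1.067 = 1.259/1.067 = 1.180 d.
L(t_c) = L₀ e^(−k_1 t_c) = 17.2 × 0.7870 = 13.54 mg/L, and at the critical point k_r D_c = k_1 L, so D_c = (0.203/1.27) × 13.54 = 2.164 mg/L.
x_c = v t_c = 0.941 m/s × 1.180 d × 86400 s/d = 95940 m ≈ 95.9 km.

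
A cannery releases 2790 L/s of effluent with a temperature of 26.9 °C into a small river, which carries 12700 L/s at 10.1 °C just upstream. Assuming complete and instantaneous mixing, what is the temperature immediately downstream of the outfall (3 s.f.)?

Flow-weighted mixing: C = (Q_r C_r + Q_w C_w)/(Q_r + Q_w)
= (12700×10.1 + 2790×26.9)/(12700 + 2790) = 203300/15490 = 13.13 °C.

13.1 °C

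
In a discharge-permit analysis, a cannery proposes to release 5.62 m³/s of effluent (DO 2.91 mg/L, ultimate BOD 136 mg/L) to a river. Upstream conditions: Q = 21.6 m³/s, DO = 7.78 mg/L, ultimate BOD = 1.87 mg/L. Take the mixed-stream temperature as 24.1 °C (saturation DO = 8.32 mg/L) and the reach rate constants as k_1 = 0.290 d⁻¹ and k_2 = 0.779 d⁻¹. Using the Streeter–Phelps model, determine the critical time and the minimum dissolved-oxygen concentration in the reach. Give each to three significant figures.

t_c ≈ 1.83 d; minimum DO ≈ 1.85 mg/L

Mixed DO = (21.6×7.78 + 5.62×2.91)/(21.6+5.62) = 184.4/27.22 = 6.775 mg/L.
Mixed L₀ = (21.6×1.87 + 5.62×136)/(27.22) = 804.7/27.22 = 29.56 mg/L.
Initial deficit D₀ = C_s − DO₀ = 8.32 − 6.775 = 1.545 mg/L.
t_c = (1/0.4890) ln[(0.779/0.290)(1 − 1.545×0.4890/(0.290×29.56))] = 2.045 × ln(2.449) = 1.832 d.
D_c = (0.290/0.779) × 29.56 × e^(−0.290×1.832) = 0.3723 × 29.56 × 0.5879 = 6.470 mg/L.
Minimum DO = 8.32 − 6.470 = 1.850 mg/L.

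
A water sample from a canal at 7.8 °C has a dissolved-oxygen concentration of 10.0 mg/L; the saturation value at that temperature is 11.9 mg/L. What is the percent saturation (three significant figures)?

% saturation = C/C_s × 100 = 10.0/11.9 × 100 = 84.0 %.

84.0 % saturation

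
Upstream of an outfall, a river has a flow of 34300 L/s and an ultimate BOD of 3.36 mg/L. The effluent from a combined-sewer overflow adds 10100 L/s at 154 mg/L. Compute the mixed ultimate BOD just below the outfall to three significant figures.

37.6 mg/L

Flow-weighted mixing: C = (Q_r C_r + Q_w C_w)/(Q_r + Q_w)
= (34300×3.36 + 10100×154)/(34300 + 10100) = 1.671×10^6/44400 = 37.63 mg/L.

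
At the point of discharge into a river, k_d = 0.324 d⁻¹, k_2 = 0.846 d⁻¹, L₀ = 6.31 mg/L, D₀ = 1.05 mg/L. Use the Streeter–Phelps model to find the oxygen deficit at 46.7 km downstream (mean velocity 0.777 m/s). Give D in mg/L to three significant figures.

Travel time t = x/v = 46.7 km / (0.777 m/s) = 46700 m / 0.777 m/s = 60100 s = 0.6956 d.
k_d L₀/(k_2−k_d) = 0.324×6.31/(0.846−0.324) = 2.044/0.5220 = 3.917 mg/L.
e^(−k_d t) = e^(−0.324×0.6956) = 0.7982; e^(−k_2 t) = e^(−0.846×0.6956) = 0.5552.
D = 3.917 × (0.7982 − 0.5552) + 1.05 × 0.5552 = 0.9519 + 0.5829 = 1.535 mg/L.

D ≈ 1.53 mg/L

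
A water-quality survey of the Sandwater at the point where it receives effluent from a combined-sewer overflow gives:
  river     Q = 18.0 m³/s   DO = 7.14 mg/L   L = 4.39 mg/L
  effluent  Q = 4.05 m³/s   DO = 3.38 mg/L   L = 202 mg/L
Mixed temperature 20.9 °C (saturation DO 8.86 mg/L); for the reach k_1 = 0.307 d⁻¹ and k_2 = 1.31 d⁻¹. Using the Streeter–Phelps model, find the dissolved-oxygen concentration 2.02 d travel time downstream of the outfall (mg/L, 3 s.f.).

Mixed DO = (18.0×7.14 + 4.05×3.38)/(18.0+4.05) = 142.2/22.05 = 6.449 mg/L.
Mixed L₀ = (18.0×4.39 + 4.05×202)/(22.05) = 897.1/22.05 = 40.69 mg/L.
Initial deficit D₀ = C_s − DO₀ = 8.86 − 6.449 = 2.411 mg/L.
D(2.02) = [0.307×40.69/(1.31−0.307)](e^(−0.307×2.02) − e^(−1.31×2.02)) + 2.411 e^(−1.31×2.02)
= 12.45 × (0.5379 − 0.07092) + 2.411 × 0.07092 = 5.986 mg/L.
DO = 8.86 − 5.986 = 2.874 mg/L.

DO ≈ 2.87 mg/L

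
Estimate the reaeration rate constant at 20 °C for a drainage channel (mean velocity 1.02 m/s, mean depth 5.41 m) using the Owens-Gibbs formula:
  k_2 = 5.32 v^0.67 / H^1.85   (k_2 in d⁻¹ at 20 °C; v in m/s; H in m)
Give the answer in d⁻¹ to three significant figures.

k_2 ≈ 0.237 d⁻¹

k_2 = 5.32 × 1.02^0.67 / 5.41^1.85 = 5.32 × 1.013 / 22.72 = 0.2373 d⁻¹.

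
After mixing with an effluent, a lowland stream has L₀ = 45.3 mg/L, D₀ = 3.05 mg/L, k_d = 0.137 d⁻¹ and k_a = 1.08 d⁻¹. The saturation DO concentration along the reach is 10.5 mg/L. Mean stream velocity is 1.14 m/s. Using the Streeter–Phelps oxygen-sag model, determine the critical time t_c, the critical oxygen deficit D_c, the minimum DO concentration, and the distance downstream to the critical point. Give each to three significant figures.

t_c ≈ 1.53 d; D_c ≈ 4.66 mg/L; min DO ≈ 5.84 mg/L; x_c ≈ 151 km

t_c = [1/(k_a−k_d)] ln[(k_a/k_d)(1 − D₀(k_a−k_d)/(k_d L₀))]
= [1/(1.08−0.137)] ln[(1.08/0.137)(1 − 3.05×0.9430/(0.137×45.3))]
= (1/0.9430) ln[7.883 × 0.5366] = 1.060 × ln(4.230) = 1.060 × 1.442 = 1.529 d.
L(t_c) = L₀ e^(−k_d t_c) = 45.3 × 0.8110 = 36.74 mg/L, and at the critical point k_a D_c = k_d L, so D_c = (0.137/1.08) × 36.74 = 4.660 mg/L.
Minimum DO = C_s − D_c = 10.5 − 4.660 = 5.840 mg/L.
x_c = v t_c = 1.14 m/s × 1.529 d × 86400 s/d = 150600 m ≈ 151 km.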